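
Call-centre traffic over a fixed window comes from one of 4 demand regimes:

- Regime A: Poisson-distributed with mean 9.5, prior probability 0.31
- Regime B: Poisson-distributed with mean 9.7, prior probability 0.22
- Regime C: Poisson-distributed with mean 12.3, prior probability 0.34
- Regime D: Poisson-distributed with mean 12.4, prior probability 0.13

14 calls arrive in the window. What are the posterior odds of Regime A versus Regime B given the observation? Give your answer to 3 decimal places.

1.286

Only the two components matter; the odds are (P(Z=i) f_i(x)) / (P(Z=j) f_j(x)).
Evaluate each component's likelihood at the observed value:
  L_A = e^(−9.5)·9.5^14/14! = 0.0418721
  L_B = e^(−9.7)·9.7^14/14! = 0.0458923
  L_C = e^(−12.3)·12.3^14/14! = 0.0947199
  L_D = e^(−12.4)·12.4^14/14! = 0.0959939
Posterior odds = (P(Z=A)·L_A) / (P(Z=B)·L_B) = (0.31·0.0418721) / (0.22·0.0458923) = 0.0129803 / 0.0100963 ≈ 1.286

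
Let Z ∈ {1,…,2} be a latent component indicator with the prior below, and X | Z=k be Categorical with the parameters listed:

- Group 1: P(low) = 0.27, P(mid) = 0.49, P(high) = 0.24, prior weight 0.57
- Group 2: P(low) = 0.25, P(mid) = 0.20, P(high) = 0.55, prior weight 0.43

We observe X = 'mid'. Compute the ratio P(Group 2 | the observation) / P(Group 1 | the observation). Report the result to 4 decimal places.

0.3079

Posterior odds = (P(Z=i) f_i(x)) / (P(Z=j) f_j(x)); the normalising sum cancels.
Categorical probabilities:
  p_1 = P(mid | comp) = 0.49
  p_2 = P(mid | comp) = 0.20
Posterior odds = (P(Z=2)·p_2) / (P(Z=1)·p_1) = (0.43·0.2) / (0.57·0.49) = 0.086 / 0.2793 ≈ 0.3079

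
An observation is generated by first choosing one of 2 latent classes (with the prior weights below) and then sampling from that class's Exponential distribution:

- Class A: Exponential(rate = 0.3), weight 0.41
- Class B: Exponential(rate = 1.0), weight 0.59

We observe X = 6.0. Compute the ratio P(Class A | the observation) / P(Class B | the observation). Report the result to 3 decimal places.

13.902

The posterior odds equal the prior odds times the likelihood ratio: (π_i/π_j)·(f_i(x)/f_j(x)).
Exponential densities:
  p_A = 0.3·e^(−0.3·6.0) = 0.3·e^(−1.8000) = 0.0495897
  p_B = 1.0·e^(−1.0·6.0) = 1.0·e^(−6.0000) = 0.00247875
0.0203318 / 0.00146246 ≈ 13.902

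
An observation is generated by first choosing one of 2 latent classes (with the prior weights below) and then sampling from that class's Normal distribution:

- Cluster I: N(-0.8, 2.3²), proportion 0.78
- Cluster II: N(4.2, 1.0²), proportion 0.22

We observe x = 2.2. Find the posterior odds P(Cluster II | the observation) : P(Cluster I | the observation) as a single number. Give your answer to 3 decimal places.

Posterior odds = (w_i f_i(x)) / (w_j f_j(x)); the normalising sum cancels.
Component likelihoods at x = 2.2:
  p_I = (1/(2.3·√(2π)))·exp(−(2.2−-0.8)²/(2·2.3²)) = 0.173453·exp(-0.85066) = 0.0740874
  p_II = (1/(1.0·√(2π)))·exp(−(2.2−4.2)²/(2·1.0²)) = 0.398942·exp(-2.00000) = 0.053991
Odds = (0.22/0.78) × (0.053991/0.0740874) = 0.282051 × 0.728747 ≈ 0.206

0.206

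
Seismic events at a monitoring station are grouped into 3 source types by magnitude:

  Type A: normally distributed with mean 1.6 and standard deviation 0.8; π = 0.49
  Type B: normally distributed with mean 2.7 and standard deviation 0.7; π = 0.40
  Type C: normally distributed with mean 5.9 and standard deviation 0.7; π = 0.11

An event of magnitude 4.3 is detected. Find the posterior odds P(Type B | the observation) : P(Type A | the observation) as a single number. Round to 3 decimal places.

Only the two components matter; the odds are (P(Z=i) f_i(x)) / (P(Z=j) f_j(x)).
Component likelihoods at x = 4.3:
  L_A = (1/(0.8·√(2π)))·exp(−(4.3−1.6)²/(2·0.8²)) = 0.498678·exp(-5.69531) = 0.0016764
  L_B = (1/(0.7·√(2π)))·exp(−(4.3−2.7)²/(2·0.7²)) = 0.569918·exp(-2.61224) = 0.0418147
  L_C = (1/(0.7·√(2π)))·exp(−(4.3−5.9)²/(2·0.7²)) = 0.569918·exp(-2.61224) = 0.0418147
Odds = (0.40/0.49) × (0.0418147/0.0016764) = 0.816327 × 24.9431 ≈ 20.362

20.362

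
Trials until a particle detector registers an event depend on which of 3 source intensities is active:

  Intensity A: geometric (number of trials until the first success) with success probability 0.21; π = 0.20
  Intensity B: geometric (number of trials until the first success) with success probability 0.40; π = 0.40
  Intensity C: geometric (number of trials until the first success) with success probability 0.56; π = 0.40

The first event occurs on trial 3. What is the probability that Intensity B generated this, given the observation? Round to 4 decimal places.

0.4529

By Bayes' theorem, P(k | x) = π_k f_k(x) / Σ_j π_j f_j(x).
Geometric probabilities:
  L_A = 0.131061
  L_B = 0.144
  L_C = 0.108416
Unnormalised posteriors:
  π_A·L_A = 0.20 × 0.131061 = 0.0262122
  π_B·L_B = 0.40 × 0.144 = 0.0576
  π_C·L_C = 0.40 × 0.108416 = 0.0433664
Evidence: 0.0262122 + 0.0576 + 0.0433664 = 0.127179
Responsibility of Intensity B: 0.0576 / 0.127179 ≈ 0.4529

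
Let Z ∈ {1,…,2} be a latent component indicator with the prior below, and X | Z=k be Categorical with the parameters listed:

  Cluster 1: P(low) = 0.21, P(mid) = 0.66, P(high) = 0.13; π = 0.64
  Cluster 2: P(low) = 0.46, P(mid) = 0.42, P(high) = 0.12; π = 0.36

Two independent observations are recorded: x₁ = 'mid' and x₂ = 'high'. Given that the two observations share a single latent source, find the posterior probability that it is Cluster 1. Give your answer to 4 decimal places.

The responsibility of component k is π_k f_k(x) divided by Σ_j π_j f_j(x).
Since both observations come from the same component, the likelihood for component k is f_k(x₁)·f_k(x₂).
  p_1 = [0.66] × [0.13] = 0.0858
  p_2 = [0.42] × [0.12] = 0.0504
Prior × likelihood for each component:
  π_1·p_1 = 0.64 × 0.0858 = 0.054912
  π_2·p_2 = 0.36 × 0.0504 = 0.018144
Evidence: 0.054912 + 0.018144 = 0.073056
So the posterior for Cluster 1 is 0.054912 / 0.073056 ≈ 0.7516.

0.7516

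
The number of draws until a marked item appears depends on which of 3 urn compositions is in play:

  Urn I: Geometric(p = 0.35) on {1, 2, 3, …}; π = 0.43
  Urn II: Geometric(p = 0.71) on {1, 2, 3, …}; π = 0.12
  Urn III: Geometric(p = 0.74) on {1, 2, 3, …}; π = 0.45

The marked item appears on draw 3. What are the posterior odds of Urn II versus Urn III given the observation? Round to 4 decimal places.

0.3183

Only the two components matter; the odds are (π_i f_i(x)) / (π_j f_j(x)).
Evaluate each component's likelihood at the observed value:
  L_I = 0.147875
  L_II = 0.059711
  L_III = 0.050024
0.00716532 / 0.0225108 ≈ 0.3183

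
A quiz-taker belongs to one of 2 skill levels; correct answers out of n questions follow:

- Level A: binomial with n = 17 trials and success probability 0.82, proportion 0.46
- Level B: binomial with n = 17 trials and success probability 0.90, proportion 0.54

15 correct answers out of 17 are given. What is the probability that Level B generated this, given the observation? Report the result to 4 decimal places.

0.5941

Apply Bayes' rule: the posterior for each component is proportional to its prior times its likelihood at x.
Component likelihoods at x = 15 correct answers out of 17:
  f_A = 0.224539
  f_B = 0.280012
Unnormalised posteriors:
  w_A·f_A = 0.46 × 0.224539 = 0.103288
  w_B·f_B = 0.54 × 0.280012 = 0.151206
Marginal: 0.103288 + 0.151206 = 0.254494
P(Level B | data) ≈ 0.5941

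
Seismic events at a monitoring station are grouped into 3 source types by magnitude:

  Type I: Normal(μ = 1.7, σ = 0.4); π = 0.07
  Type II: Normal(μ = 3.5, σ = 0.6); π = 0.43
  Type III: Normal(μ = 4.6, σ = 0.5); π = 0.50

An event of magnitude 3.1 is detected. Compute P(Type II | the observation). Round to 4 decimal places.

Posterior ∝ prior × likelihood, so P(k | x) ∝ w_k f_k(x); normalise over all components.
Evaluate each component's likelihood at the observed value:
  L_I = (1/(0.4·√(2π)))·exp(−(3.1−1.7)²/(2·0.4²)) = 0.997356·exp(-6.12500) = 0.00218171
  L_II = (1/(0.6·√(2π)))·exp(−(3.1−3.5)²/(2·0.6²)) = 0.664904·exp(-0.22222) = 0.532413
  L_III = (1/(0.5·√(2π)))·exp(−(3.1−4.6)²/(2·0.5²)) = 0.797885·exp(-4.50000) = 0.0088637
Unnormalised posteriors:
  w_I·L_I = 0.07 × 0.00218171 = 0.000152719
  w_II·L_II = 0.43 × 0.532413 = 0.228938
  w_III·L_III = 0.50 × 0.0088637 = 0.00443185
Evidence: 0.000152719 + 0.228938 + 0.00443185 = 0.233522
So the posterior for Type II is 0.228938 / 0.233522 ≈ 0.9804.

0.9804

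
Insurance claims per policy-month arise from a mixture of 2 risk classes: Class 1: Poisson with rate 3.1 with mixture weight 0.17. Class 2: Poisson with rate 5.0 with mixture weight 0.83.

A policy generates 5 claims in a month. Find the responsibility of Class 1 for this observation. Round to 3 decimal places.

Posterior ∝ prior × likelihood, so P(k | x) ∝ π_k f_k(x); normalise over all components.
Poisson probabilities:
  p_1 = 0.107477
  p_2 = 0.175467
Unnormalised posteriors:
  π_1·p_1 = 0.17 × 0.107477 = 0.018271
  π_2·p_2 = 0.83 × 0.175467 = 0.145638
Denominator: 0.018271 + 0.145638 = 0.163909
So the posterior for Class 1 is 0.018271 / 0.163909 ≈ 0.111.

0.111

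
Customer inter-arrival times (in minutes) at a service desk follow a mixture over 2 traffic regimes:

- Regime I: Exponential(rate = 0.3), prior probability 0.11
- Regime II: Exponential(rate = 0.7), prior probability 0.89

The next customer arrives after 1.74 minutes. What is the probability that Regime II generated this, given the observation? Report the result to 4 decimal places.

P(component k | x) = π_k·f_k(x) / marginal(x), where marginal(x) = Σ_j π_j·f_j(x).
Component likelihoods at x = 1.74 minutes:
  f_I = 0.178
  f_II = 0.207075
Unnormalised posteriors:
  π_I·f_I = 0.11 × 0.178 = 0.01958
  π_II·f_II = 0.89 × 0.207075 = 0.184297
Evidence: 0.01958 + 0.184297 = 0.203877
P(Regime II | x) ≈ 0.9040

0.9040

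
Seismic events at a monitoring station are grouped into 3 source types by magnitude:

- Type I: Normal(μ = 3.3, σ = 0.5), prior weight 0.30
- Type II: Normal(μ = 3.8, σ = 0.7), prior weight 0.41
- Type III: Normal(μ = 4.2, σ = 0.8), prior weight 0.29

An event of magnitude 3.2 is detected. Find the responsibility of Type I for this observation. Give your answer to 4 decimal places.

0.5071

The responsibility of component k is π_k f_k(x) divided by Σ_j π_j f_j(x).
Evaluate each component's likelihood at the observed value:
  f_I = 0.782085
  f_II = 0.394707
  f_III = 0.228311
Weight by the priors:
  π_I·f_I = 0.30 × 0.782085 = 0.234626
  π_II·f_II = 0.41 × 0.394707 = 0.16183
  π_III·f_III = 0.29 × 0.228311 = 0.0662103
Marginal: 0.234626 + 0.16183 + 0.0662103 = 0.462666
P(Type I | x) = 0.234626 / 0.462666 ≈ 0.5071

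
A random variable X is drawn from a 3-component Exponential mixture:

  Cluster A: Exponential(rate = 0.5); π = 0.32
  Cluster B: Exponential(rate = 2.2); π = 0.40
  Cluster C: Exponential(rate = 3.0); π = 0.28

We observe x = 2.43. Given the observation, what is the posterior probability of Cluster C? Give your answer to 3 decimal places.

0.011

Posterior ∝ prior × likelihood, so P(k | x) ∝ w_k f_k(x); normalise over all components.
Component likelihoods at x = 2.43:
  f_A = 0.148355
  f_B = 0.0104878
  f_C = 0.00204698
Weight by the priors:
  w_A·f_A = 0.32 × 0.148355 = 0.0474736
  w_B·f_B = 0.40 × 0.0104878 = 0.00419512
  w_C·f_C = 0.28 × 0.00204698 = 0.000573156
Evidence: 0.0474736 + 0.00419512 + 0.000573156 = 0.0522419
P(Cluster C | 2.43) ≈ 0.011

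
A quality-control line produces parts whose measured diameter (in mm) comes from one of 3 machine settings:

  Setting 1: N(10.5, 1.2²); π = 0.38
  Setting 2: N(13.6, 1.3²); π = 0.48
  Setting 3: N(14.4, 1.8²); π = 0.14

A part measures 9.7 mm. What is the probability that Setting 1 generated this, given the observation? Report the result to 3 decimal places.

0.974

Posterior ∝ prior × likelihood, so P(k | x) ∝ π_k f_k(x); normalise over all components.
Component likelihoods at x = 9.7 mm:
  p_1 = 0.266207
  p_2 = 0.00340911
  p_3 = 0.00733076
Unnormalised posteriors:
  π_1·p_1 = 0.38 × 0.266207 = 0.101159
  π_2·p_2 = 0.48 × 0.00340911 = 0.00163637
  π_3·p_3 = 0.14 × 0.00733076 = 0.00102631
Marginal: 0.101159 + 0.00163637 + 0.00102631 = 0.103821
Responsibility of Setting 1: 0.101159 / 0.103821 ≈ 0.974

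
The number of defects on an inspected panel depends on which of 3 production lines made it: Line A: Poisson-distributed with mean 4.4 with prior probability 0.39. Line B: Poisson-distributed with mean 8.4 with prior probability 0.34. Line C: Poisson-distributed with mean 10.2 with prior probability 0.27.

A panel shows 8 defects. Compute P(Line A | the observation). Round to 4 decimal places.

0.1797

The responsibility of component k is π_k f_k(x) divided by Σ_j π_j f_j(x).
Poisson probabilities:
  f_A = e^(−4.4)·4.4^8/8! = 0.0427765
  f_B = e^(−8.4)·8.4^8/8! = 0.138242
  f_C = e^(−10.2)·10.2^8/8! = 0.108013
Unnormalised posteriors:
  π_A·f_A = 0.39 × 0.0427765 = 0.0166828
  π_B·f_B = 0.34 × 0.138242 = 0.0470023
  π_C·f_C = 0.27 × 0.108013 = 0.0291636
Normaliser: 0.0166828 + 0.0470023 + 0.0291636 = 0.0928487
So the posterior for Line A is 0.0166828 / 0.0928487 ≈ 0.1797.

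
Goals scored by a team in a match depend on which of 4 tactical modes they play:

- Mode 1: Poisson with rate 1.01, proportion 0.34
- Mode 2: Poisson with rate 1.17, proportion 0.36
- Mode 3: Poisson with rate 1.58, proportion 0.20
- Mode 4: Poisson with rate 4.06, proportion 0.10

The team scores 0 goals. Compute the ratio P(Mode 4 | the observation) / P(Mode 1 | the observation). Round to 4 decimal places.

Only the two components matter; the odds are (π_i f_i(x)) / (π_j f_j(x)).
Component likelihoods at x = 0 goals:
  L_1 = e^(−1.01)·1.01^0/0! = 0.364219
  L_2 = e^(−1.17)·1.17^0/0! = 0.310367
  L_3 = e^(−1.58)·1.58^0/0! = 0.205975
  L_4 = e^(−4.06)·4.06^0/0! = 0.017249
Odds = (0.10/0.34) × (0.017249/0.364219) = 0.294118 × 0.0473589 ≈ 0.0139

0.0139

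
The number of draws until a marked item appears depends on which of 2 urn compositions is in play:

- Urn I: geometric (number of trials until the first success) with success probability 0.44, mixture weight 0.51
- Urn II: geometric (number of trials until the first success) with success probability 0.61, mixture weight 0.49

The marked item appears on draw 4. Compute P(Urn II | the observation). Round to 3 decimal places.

0.310

P(component k | x) = P(Z=k)·f_k(x) / marginal(x), where marginal(x) = Σ_j P(Z=j)·f_j(x).
Evaluate each component's likelihood at the observed value:
  p_I = 0.44·(1−0.44)^3 = 0.44·0.175616 = 0.077271
  p_II = 0.61·(1−0.61)^3 = 0.61·0.059319 = 0.0361846
Weight by the priors:
  P(Z=I)·p_I = 0.51 × 0.077271 = 0.0394082
  P(Z=II)·p_II = 0.49 × 0.0361846 = 0.0177304
Sum: 0.0394082 + 0.0177304 = 0.0571387
P(Urn II | the observation) ≈ 0.310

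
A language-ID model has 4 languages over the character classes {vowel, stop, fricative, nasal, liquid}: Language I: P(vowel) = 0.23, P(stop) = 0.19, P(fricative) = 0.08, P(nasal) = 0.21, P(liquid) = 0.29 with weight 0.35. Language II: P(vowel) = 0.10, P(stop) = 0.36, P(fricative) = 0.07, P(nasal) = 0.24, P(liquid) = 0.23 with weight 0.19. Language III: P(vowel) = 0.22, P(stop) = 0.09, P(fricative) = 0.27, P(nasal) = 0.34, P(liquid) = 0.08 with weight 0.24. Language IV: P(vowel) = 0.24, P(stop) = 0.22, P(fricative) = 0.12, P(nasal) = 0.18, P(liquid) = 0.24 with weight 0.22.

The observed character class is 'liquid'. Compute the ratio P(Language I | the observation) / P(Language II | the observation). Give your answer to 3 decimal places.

2.323

Only the two components matter; the odds are (P(Z=i) f_i(x)) / (P(Z=j) f_j(x)).
Component likelihoods at x = 'liquid':
  L_I = 0.29
  L_II = 0.23
  L_III = 0.08
  L_IV = 0.24
Posterior odds = (P(Z=I)·L_I) / (P(Z=II)·L_II) = (0.35·0.29) / (0.19·0.23) = 0.1015 / 0.0437 ≈ 2.323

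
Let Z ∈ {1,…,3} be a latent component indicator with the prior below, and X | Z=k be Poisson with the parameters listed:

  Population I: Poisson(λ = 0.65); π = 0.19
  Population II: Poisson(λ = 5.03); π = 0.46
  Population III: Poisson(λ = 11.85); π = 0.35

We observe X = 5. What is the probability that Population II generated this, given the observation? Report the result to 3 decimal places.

0.942

P(component k | x) = w_k·f_k(x) / marginal(x), where marginal(x) = Σ_j w_j·f_j(x).
Component likelihoods at x = 5:
  f_I = e^(−0.65)·0.65^5/5! = 0.000504771
  f_II = e^(−5.03)·5.03^5/5! = 0.175452
  f_III = e^(−11.85)·11.85^5/5! = 0.0139002
Prior × likelihood for each component:
  w_I·f_I = 0.19 × 0.000504771 = 9.59064e-05
  w_II·f_II = 0.46 × 0.175452 = 0.0807078
  w_III·f_III = 0.35 × 0.0139002 = 0.00486507
Sum: 9.59064e-05 + 0.0807078 + 0.00486507 = 0.0856687
P(Population II | 5) ≈ 0.942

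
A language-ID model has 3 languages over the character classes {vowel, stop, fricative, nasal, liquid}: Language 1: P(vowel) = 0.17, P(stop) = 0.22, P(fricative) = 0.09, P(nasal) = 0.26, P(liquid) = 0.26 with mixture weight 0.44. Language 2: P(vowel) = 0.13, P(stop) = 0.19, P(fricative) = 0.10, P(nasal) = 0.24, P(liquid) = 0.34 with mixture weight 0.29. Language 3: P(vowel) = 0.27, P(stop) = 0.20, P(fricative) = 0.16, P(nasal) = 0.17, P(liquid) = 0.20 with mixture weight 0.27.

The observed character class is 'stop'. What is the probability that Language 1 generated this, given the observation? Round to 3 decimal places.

Posterior ∝ prior × likelihood, so P(k | x) ∝ π_k f_k(x); normalise over all components.
Categorical probabilities:
  p_1 = P(stop | comp) = 0.22
  p_2 = P(stop | comp) = 0.19
  p_3 = P(stop | comp) = 0.20
Unnormalised posteriors:
  π_1·p_1 = 0.44 × 0.22 = 0.0968
  π_2·p_2 = 0.29 × 0.19 = 0.0551
  π_3·p_3 = 0.27 × 0.2 = 0.054
Marginal: 0.0968 + 0.0551 + 0.054 = 0.2059
So the posterior for Language 1 is 0.0968 / 0.2059 ≈ 0.470.

0.470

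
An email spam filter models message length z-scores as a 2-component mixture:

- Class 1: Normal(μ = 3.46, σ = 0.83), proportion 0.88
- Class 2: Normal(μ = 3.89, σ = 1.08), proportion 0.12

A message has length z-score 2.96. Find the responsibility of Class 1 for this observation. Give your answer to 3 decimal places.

0.920

The responsibility of component k is w_k f_k(x) divided by Σ_j w_j f_j(x).
Component likelihoods at x = 2.96:
  f_1 = 0.400894
  f_2 = 0.254958
Multiply by the mixture weights:
  w_1·f_1 = 0.88 × 0.400894 = 0.352787
  w_2·f_2 = 0.12 × 0.254958 = 0.030595
Marginal: 0.352787 + 0.030595 = 0.383382
P(Class 1 | data) = 0.352787 / 0.383382 ≈ 0.920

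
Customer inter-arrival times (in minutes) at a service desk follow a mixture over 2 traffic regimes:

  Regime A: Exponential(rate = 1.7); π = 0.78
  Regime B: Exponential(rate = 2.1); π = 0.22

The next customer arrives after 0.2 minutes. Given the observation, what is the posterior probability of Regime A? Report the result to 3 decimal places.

P(component k | x) = π_k·f_k(x) / marginal(x), where marginal(x) = Σ_j π_j·f_j(x).
Component likelihoods at x = 0.2 minutes:
  L_A = 1.7·e^(−1.7·0.2) = 1.7·e^(−0.3400) = 1.21001
  L_B = 2.1·e^(−2.1·0.2) = 2.1·e^(−0.4200) = 1.3798
Weight by the priors:
  π_A·L_A = 0.78 × 1.21001 = 0.943807
  π_B·L_B = 0.22 × 1.3798 = 0.303556
Normaliser: 0.943807 + 0.303556 = 1.24736
So the posterior for Regime A is 0.943807 / 1.24736 ≈ 0.757.

0.757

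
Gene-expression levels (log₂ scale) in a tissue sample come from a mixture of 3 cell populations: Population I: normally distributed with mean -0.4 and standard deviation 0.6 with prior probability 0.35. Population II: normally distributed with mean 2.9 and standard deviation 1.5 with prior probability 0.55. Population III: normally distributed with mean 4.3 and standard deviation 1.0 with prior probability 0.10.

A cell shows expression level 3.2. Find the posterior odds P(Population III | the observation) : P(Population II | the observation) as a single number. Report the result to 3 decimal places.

0.152

Only the two components matter; the odds are (π_i f_i(x)) / (π_j f_j(x)).
Normal densities:
  L_I = 1.01265e-08
  L_II = 0.260695
  L_III = 0.217852
Posterior odds = (π_III·L_III) / (π_II·L_II) = (0.10·0.217852) / (0.55·0.260695) = 0.0217852 / 0.143382 ≈ 0.152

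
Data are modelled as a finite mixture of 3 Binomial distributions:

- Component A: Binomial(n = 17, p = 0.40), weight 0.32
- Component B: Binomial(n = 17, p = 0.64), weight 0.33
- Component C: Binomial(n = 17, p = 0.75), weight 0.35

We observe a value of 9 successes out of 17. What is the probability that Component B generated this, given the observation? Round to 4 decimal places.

0.4809

Apply Bayes' rule: the posterior for each component is proportional to its prior times its likelihood at x.
Binomial probabilities:
  L_A = C(17,9)·0.40^9·0.60^8 = 24310·0.000262144·0.0167962 = 0.107037
  L_B = C(17,9)·0.64^9·0.36^8 = 24310·0.0180144·0.000282111 = 0.123545
  L_C = C(17,9)·0.75^9·0.25^8 = 24310·0.0750847·1.52588e-05 = 0.027852
Weight by the priors:
  P(Z=A)·L_A = 0.32 × 0.107037 = 0.0342519
  P(Z=B)·L_B = 0.33 × 0.123545 = 0.0407698
  P(Z=C)·L_C = 0.35 × 0.027852 = 0.0097482
Denominator: 0.0342519 + 0.0407698 + 0.0097482 = 0.0847699
P(Component B | 9 successes out of 17) ≈ 0.4809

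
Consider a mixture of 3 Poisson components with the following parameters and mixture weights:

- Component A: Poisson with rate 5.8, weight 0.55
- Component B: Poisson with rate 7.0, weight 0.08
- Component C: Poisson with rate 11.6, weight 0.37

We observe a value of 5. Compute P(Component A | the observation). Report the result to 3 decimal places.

The responsibility of component k is π_k f_k(x) divided by Σ_j π_j f_j(x).
Evaluate each component's likelihood at the observed value:
  f_A = 0.165596
  f_B = 0.127717
  f_C = 0.0160433
Prior × likelihood for each component:
  π_A·f_A = 0.55 × 0.165596 = 0.091078
  π_B·f_B = 0.08 × 0.127717 = 0.0102173
  π_C·f_C = 0.37 × 0.0160433 = 0.00593601
Sum: 0.091078 + 0.0102173 + 0.00593601 = 0.107231
So the posterior for Component A is 0.091078 / 0.107231 ≈ 0.849.

0.849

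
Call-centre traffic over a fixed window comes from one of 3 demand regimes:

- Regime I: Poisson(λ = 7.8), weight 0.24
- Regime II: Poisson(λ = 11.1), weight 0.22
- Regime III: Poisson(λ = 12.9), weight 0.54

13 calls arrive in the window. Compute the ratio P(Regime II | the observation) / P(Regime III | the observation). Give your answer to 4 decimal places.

The posterior odds equal the prior odds times the likelihood ratio: (w_i/w_j)·(f_i(x)/f_j(x)).
Poisson probabilities:
  p_I = 0.0260287
  p_II = 0.0942431
  p_III = 0.109897
0.0207335 / 0.0593446 ≈ 0.3494

0.3494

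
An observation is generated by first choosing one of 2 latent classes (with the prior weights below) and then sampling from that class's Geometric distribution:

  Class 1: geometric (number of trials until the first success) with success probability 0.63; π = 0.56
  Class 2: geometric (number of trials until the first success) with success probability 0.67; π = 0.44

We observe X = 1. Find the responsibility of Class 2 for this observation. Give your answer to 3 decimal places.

Posterior ∝ prior × likelihood, so P(k | x) ∝ π_k f_k(x); normalise over all components.
Evaluate each component's likelihood at the observed value:
  p_1 = 0.63
  p_2 = 0.67
Multiply by the mixture weights:
  π_1·p_1 = 0.56 × 0.63 = 0.3528
  π_2·p_2 = 0.44 × 0.67 = 0.2948
Evidence: 0.3528 + 0.2948 = 0.6476
P(Class 2 | the observation) ≈ 0.455

0.455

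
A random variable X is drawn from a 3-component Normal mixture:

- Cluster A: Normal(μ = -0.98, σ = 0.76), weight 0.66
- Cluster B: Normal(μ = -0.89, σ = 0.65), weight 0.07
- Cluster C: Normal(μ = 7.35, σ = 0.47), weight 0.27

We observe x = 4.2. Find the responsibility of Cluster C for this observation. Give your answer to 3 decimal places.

Apply Bayes' rule: the posterior for each component is proportional to its prior times its likelihood at x.
Normal densities:
  f_A = 4.29066e-11
  f_B = 2.96703e-14
  f_C = 1.49582e-10
Multiply by the mixture weights:
  π_A·f_A = 0.66 × 4.29066e-11 = 2.83184e-11
  π_B·f_B = 0.07 × 2.96703e-14 = 2.07692e-15
  π_C·f_C = 0.27 × 1.49582e-10 = 4.03873e-11
Denominator: 2.83184e-11 + 2.07692e-15 + 4.03873e-11 = 6.87077e-11
So the posterior for Cluster C is 4.03873e-11 / 6.87077e-11 ≈ 0.588.

0.588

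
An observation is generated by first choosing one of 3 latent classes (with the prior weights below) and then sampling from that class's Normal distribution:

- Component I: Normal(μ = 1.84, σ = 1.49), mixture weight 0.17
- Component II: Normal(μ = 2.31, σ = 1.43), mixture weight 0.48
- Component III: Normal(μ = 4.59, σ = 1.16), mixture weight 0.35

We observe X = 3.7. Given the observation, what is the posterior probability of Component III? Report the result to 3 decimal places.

0.462

Apply Bayes' rule: the posterior for each component is proportional to its prior times its likelihood at x.
Component likelihoods at x = 3.7:
  L_I = (1/(1.49·√(2π)))·exp(−(3.7−1.84)²/(2·1.49²)) = 0.267746·exp(-0.77915) = 0.12284
  L_II = (1/(1.43·√(2π)))·exp(−(3.7−2.31)²/(2·1.43²)) = 0.278981·exp(-0.47242) = 0.173942
  L_III = (1/(1.16·√(2π)))·exp(−(3.7−4.59)²/(2·1.16²)) = 0.343916·exp(-0.29433) = 0.256228
Weight by the priors:
  P(Z=I)·L_I = 0.17 × 0.12284 = 0.0208829
  P(Z=II)·L_II = 0.48 × 0.173942 = 0.0834923
  P(Z=III)·L_III = 0.35 × 0.256228 = 0.0896797
Denominator: 0.0208829 + 0.0834923 + 0.0896797 = 0.194055
P(Component III | x) = 0.0896797 / 0.194055 ≈ 0.462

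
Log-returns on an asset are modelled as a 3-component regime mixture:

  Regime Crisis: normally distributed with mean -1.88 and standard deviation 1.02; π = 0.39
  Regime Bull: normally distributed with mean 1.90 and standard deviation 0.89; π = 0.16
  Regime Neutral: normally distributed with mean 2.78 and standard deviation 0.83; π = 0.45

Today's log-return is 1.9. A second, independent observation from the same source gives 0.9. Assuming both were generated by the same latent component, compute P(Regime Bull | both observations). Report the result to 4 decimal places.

0.7895

P(component k | x) = P(Z=k)·f_k(x) / marginal(x), where marginal(x) = Σ_j P(Z=j)·f_j(x).
Since both observations come from the same component, the likelihood for component k is f_k(x₁)·f_k(x₂).
  f_Crisis = [0.000407478] × [0.00953401] = 3.8849e-06
  f_Bull = [0.44825] × [0.23844] = 0.106881
  f_Neutral = [0.27399] × [0.0369623] = 0.0101273
Multiply by the mixture weights:
  P(Z=Crisis)·f_Crisis = 0.39 × 3.8849e-06 = 1.51511e-06
  P(Z=Bull)·f_Bull = 0.16 × 0.106881 = 0.0171009
  P(Z=Neutral)·f_Neutral = 0.45 × 0.0101273 = 0.00455728
Evidence: 1.51511e-06 + 0.0171009 + 0.00455728 = 0.0216597
Responsibility of Regime Bull: 0.0171009 / 0.0216597 ≈ 0.7895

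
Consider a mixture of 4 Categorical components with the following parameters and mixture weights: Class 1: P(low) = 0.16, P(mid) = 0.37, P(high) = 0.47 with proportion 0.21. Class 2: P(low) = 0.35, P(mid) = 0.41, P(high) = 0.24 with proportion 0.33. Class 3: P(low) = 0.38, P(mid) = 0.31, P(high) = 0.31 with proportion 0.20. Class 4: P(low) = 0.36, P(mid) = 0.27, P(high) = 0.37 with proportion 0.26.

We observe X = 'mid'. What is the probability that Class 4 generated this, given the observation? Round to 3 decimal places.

The responsibility of component k is π_k f_k(x) divided by Σ_j π_j f_j(x).
Evaluate each component's likelihood at the observed value:
  L_1 = P(mid | comp) = 0.37
  L_2 = P(mid | comp) = 0.41
  L_3 = P(mid | comp) = 0.31
  L_4 = P(mid | comp) = 0.27
Weight by the priors:
  π_1·L_1 = 0.21 × 0.37 = 0.0777
  π_2·L_2 = 0.33 × 0.41 = 0.1353
  π_3·L_3 = 0.20 × 0.31 = 0.062
  π_4·L_4 = 0.26 × 0.27 = 0.0702
Marginal: 0.0777 + 0.1353 + 0.062 + 0.0702 = 0.3452
So the posterior for Class 4 is 0.0702 / 0.3452 ≈ 0.203.

0.203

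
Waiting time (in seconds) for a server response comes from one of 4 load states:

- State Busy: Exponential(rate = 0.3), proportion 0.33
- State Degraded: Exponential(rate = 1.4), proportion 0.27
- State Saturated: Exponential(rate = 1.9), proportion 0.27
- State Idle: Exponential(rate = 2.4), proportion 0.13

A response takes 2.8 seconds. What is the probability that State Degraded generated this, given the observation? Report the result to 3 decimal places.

0.141

P(component k | x) = π_k·f_k(x) / marginal(x), where marginal(x) = Σ_j π_j·f_j(x).
Evaluate each component's likelihood at the observed value:
  L_Busy = 0.3·e^(−0.3·2.8) = 0.3·e^(−0.8400) = 0.129513
  L_Degraded = 1.4·e^(−1.4·2.8) = 1.4·e^(−3.9200) = 0.0277775
  L_Saturated = 1.9·e^(−1.9·2.8) = 1.9·e^(−5.3200) = 0.00929623
  L_Idle = 2.4·e^(−2.4·2.8) = 2.4·e^(−6.7200) = 0.00289569
Multiply by the mixture weights:
  π_Busy·L_Busy = 0.33 × 0.129513 = 0.0427393
  π_Degraded·L_Degraded = 0.27 × 0.0277775 = 0.00749993
  π_Saturated·L_Saturated = 0.27 × 0.00929623 = 0.00250998
  π_Idle·L_Idle = 0.13 × 0.00289569 = 0.00037644
Normaliser: 0.0427393 + 0.00749993 + 0.00250998 + 0.00037644 = 0.0531257
Responsibility of State Degraded: 0.00749993 / 0.0531257 ≈ 0.141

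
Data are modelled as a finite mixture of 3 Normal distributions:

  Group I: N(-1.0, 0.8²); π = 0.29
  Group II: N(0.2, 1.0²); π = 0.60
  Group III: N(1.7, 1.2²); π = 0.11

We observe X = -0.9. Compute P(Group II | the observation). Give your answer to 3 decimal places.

By Bayes' theorem, P(k | x) = P(Z=k) f_k(x) / Σ_j P(Z=j) f_j(x).
Normal densities:
  L_I = 0.494797
  L_II = 0.217852
  L_III = 0.0317939
Prior × likelihood for each component:
  P(Z=I)·L_I = 0.29 × 0.494797 = 0.143491
  P(Z=II)·L_II = 0.60 × 0.217852 = 0.130711
  P(Z=III)·L_III = 0.11 × 0.0317939 = 0.00349732
Normaliser: 0.143491 + 0.130711 + 0.00349732 = 0.2777
Responsibility of Group II: 0.130711 / 0.2777 ≈ 0.471

0.471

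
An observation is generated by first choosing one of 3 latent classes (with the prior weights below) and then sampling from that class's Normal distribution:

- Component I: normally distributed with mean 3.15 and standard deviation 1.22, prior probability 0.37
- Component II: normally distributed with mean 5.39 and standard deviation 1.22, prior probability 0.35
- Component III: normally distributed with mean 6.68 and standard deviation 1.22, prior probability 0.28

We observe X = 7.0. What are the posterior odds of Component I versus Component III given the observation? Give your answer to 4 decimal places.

0.0094

Only the two components matter; the odds are (P(Z=i) f_i(x)) / (P(Z=j) f_j(x)).
Normal densities:
  L_I = 0.00224931
  L_II = 0.136893
  L_III = 0.315944
0.000832246 / 0.0884645 ≈ 0.0094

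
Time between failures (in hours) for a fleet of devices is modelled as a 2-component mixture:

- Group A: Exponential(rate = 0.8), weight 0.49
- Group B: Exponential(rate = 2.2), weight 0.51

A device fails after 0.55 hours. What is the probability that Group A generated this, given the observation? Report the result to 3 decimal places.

0.430

P(component k | x) = P(Z=k)·f_k(x) / marginal(x), where marginal(x) = Σ_j P(Z=j)·f_j(x).
Evaluate each component's likelihood at the observed value:
  f_A = 0.515229
  f_B = 0.656034
Unnormalised posteriors:
  P(Z=A)·f_A = 0.49 × 0.515229 = 0.252462
  P(Z=B)·f_B = 0.51 × 0.656034 = 0.334577
Normaliser: 0.252462 + 0.334577 = 0.58704
P(Group A | the observation) ≈ 0.430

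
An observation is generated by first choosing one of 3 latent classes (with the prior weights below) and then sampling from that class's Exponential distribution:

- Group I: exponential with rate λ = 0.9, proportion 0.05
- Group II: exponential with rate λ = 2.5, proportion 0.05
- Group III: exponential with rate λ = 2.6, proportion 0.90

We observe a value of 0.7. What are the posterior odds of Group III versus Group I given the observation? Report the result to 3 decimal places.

15.820

Only the two components matter; the odds are (w_i f_i(x)) / (w_j f_j(x)).
Evaluate each component's likelihood at the observed value:
  L_I = 0.9·e^(−0.9·0.7) = 0.9·e^(−0.6300) = 0.479333
  L_II = 2.5·e^(−2.5·0.7) = 2.5·e^(−1.7500) = 0.434435
  L_III = 2.6·e^(−2.6·0.7) = 2.6·e^(−1.8200) = 0.421267
0.37914 / 0.0239666 ≈ 15.820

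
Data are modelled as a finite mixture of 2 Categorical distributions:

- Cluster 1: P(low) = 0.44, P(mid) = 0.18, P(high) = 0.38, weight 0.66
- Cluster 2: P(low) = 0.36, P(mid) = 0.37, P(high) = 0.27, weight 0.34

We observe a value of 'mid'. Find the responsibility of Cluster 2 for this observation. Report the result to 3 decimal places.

Apply Bayes' rule: the posterior for each component is proportional to its prior times its likelihood at x.
Evaluate each component's likelihood at the observed value:
  L_1 = P(mid | comp) = 0.18
  L_2 = P(mid | comp) = 0.37
Prior × likelihood for each component:
  π_1·L_1 = 0.66 × 0.18 = 0.1188
  π_2·L_2 = 0.34 × 0.37 = 0.1258
Normaliser: 0.1188 + 0.1258 = 0.2446
P(Cluster 2 | 'mid') ≈ 0.514

0.514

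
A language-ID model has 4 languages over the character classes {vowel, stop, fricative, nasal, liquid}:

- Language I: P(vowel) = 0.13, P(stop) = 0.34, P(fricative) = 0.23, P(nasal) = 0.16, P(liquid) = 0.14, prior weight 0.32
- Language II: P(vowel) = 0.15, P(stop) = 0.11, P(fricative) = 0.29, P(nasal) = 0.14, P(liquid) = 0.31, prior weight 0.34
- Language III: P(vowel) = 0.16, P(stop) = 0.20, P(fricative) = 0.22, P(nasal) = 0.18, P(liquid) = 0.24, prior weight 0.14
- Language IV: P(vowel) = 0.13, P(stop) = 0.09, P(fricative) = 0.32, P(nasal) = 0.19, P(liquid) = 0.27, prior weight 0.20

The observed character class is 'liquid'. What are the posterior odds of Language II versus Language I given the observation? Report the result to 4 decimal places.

Since P(k|x) ∝ π_k f_k(x), the posterior odds are π_i f_i(x) / (π_j f_j(x)).
Evaluate each component's likelihood at the observed value:
  L_I = P(liquid | comp) = 0.14
  L_II = P(liquid | comp) = 0.31
  L_III = P(liquid | comp) = 0.24
  L_IV = P(liquid | comp) = 0.27
Odds = (0.34/0.32) × (0.31/0.14) = 1.0625 × 2.21429 ≈ 2.3527

2.3527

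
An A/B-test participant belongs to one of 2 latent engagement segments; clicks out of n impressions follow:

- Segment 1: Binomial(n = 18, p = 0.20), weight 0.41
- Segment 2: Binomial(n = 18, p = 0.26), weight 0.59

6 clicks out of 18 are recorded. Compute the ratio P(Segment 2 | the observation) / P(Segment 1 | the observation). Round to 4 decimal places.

2.7254

The posterior odds equal the prior odds times the likelihood ratio: (w_i/w_j)·(f_i(x)/f_j(x)).
Binomial probabilities:
  f_1 = 0.0816453
  f_2 = 0.154629
Odds = (0.59/0.41) × (0.154629/0.0816453) = 1.43902 × 1.89392 ≈ 2.7254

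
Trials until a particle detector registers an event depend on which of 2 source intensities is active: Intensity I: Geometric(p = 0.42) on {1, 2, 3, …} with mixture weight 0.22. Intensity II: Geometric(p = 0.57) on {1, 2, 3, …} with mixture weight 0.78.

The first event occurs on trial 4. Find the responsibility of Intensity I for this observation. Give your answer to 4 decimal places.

0.3378

Posterior ∝ prior × likelihood, so P(k | x) ∝ w_k f_k(x); normalise over all components.
Component likelihoods at x = 4:
  f_I = 0.42·(1−0.42)^3 = 0.42·0.195112 = 0.081947
  f_II = 0.57·(1−0.57)^3 = 0.57·0.079507 = 0.045319
Prior × likelihood for each component:
  w_I·f_I = 0.22 × 0.081947 = 0.0180283
  w_II·f_II = 0.78 × 0.045319 = 0.0353488
Denominator: 0.0180283 + 0.0353488 = 0.0533772
P(Intensity I | data) ≈ 0.3378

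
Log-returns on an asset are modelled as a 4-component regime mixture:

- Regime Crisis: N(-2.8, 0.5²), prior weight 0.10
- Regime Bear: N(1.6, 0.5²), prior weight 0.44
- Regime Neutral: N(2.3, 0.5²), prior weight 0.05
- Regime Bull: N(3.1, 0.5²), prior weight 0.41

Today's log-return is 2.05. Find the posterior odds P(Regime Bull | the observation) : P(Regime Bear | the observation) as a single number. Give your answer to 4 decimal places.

0.1540

Since P(k|x) ∝ w_k f_k(x), the posterior odds are w_i f_i(x) / (w_j f_j(x)).
Evaluate each component's likelihood at the observed value:
  p_Crisis = 2.95499e-21
  p_Bear = 0.53217
  p_Neutral = 0.704131
  p_Bull = 0.0879672
0.0360665 / 0.234155 ≈ 0.1540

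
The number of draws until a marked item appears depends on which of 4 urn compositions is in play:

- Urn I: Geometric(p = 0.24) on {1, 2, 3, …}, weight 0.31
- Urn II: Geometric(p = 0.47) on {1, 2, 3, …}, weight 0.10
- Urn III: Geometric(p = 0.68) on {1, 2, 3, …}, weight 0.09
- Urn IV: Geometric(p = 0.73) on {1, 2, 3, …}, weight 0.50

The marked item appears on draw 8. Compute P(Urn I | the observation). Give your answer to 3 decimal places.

0.947

Posterior ∝ prior × likelihood, so P(k | x) ∝ w_k f_k(x); normalise over all components.
Geometric probabilities:
  L_I = 0.0351485
  L_II = 0.00552114
  L_III = 0.000233646
  L_IV = 7.63606e-05
Unnormalised posteriors:
  w_I·L_I = 0.31 × 0.0351485 = 0.010896
  w_II·L_II = 0.10 × 0.00552114 = 0.000552114
  w_III·L_III = 0.09 × 0.000233646 = 2.10282e-05
  w_IV·L_IV = 0.50 × 7.63606e-05 = 3.81803e-05
Denominator: 0.010896 + 0.000552114 + 2.10282e-05 + 3.81803e-05 = 0.0115073
P(Urn I | x) = 0.010896 / 0.0115073 ≈ 0.947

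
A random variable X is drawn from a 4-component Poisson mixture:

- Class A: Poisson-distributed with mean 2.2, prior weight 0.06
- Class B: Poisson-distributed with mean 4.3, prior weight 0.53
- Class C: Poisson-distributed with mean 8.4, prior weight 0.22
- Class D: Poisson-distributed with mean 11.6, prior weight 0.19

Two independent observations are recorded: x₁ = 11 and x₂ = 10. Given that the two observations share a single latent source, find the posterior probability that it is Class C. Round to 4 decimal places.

0.4410

Posterior ∝ prior × likelihood, so P(k | x) ∝ P(Z=k) f_k(x); normalise over all components.
Since both observations come from the same component, the likelihood for component k is f_k(x₁)·f_k(x₂).
  f_A = [1.62198e-05] × [8.10991e-05] = 1.31541e-09
  f_B = [0.00315886] × [0.00808082] = 2.55262e-05
  f_C = [0.0827642] × [0.108382] = 0.00897013
  f_D = [0.117508] × [0.11143] = 0.0130938
Prior × likelihood for each component:
  P(Z=A)·f_A = 0.06 × 1.31541e-09 = 7.89247e-11
  P(Z=B)·f_B = 0.53 × 2.55262e-05 = 1.35289e-05
  P(Z=C)·f_C = 0.22 × 0.00897013 = 0.00197343
  P(Z=D)·f_D = 0.19 × 0.0130938 = 0.00248783
Sum: 7.89247e-11 + 1.35289e-05 + 0.00197343 + 0.00248783 = 0.00447479
So the posterior for Class C is 0.00197343 / 0.00447479 ≈ 0.4410.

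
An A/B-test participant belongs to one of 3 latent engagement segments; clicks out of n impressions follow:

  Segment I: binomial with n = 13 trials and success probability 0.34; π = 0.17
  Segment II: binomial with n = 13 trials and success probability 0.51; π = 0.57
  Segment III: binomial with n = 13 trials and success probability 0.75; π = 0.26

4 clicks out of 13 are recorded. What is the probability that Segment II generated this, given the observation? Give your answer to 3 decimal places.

0.536

Apply Bayes' rule: the posterior for each component is proportional to its prior times its likelihood at x.
Binomial probabilities:
  p_I = 0.227048
  p_II = 0.0787683
  p_III = 0.000863001
Weight by the priors:
  P(Z=I)·p_I = 0.17 × 0.227048 = 0.0385981
  P(Z=II)·p_II = 0.57 × 0.0787683 = 0.0448979
  P(Z=III)·p_III = 0.26 × 0.000863001 = 0.00022438
Denominator: 0.0385981 + 0.0448979 + 0.00022438 = 0.0837204
So the posterior for Segment II is 0.0448979 / 0.0837204 ≈ 0.536.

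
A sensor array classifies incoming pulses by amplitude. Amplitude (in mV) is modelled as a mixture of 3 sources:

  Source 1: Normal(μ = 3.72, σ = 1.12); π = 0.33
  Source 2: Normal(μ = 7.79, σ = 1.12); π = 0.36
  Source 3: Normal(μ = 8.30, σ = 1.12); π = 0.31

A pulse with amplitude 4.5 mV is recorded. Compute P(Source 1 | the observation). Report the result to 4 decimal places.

By Bayes' theorem, P(k | x) = π_k f_k(x) / Σ_j π_j f_j(x).
Normal densities:
  f_1 = 0.279494
  f_2 = 0.00476375
  f_3 = 0.00112721
Unnormalised posteriors:
  π_1·f_1 = 0.33 × 0.279494 = 0.0922331
  π_2·f_2 = 0.36 × 0.00476375 = 0.00171495
  π_3·f_3 = 0.31 × 0.00112721 = 0.000349436
Normaliser: 0.0922331 + 0.00171495 + 0.000349436 = 0.0942975
P(Source 1 | x) = 0.0922331 / 0.0942975 ≈ 0.9781

0.9781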